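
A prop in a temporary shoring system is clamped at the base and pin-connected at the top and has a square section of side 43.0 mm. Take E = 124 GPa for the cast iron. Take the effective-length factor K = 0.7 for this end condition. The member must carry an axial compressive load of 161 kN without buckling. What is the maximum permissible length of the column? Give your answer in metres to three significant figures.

L_max ≈ 2.10 m

I = a⁴/12 = 43.0⁴/12 = 2.849×10^5 mm⁴
I = 2.849×10^-7 m⁴
At the buckling limit P_cr = P = 1.610×10^5 N
From P_cr = π²EI/(K·L)²:  L = (1/K)·√(π²EI/P_cr) = (1/0.7)·√(π²×1.24×10^11×2.849×10^-7/1.610×10^5)
L = 2.10 m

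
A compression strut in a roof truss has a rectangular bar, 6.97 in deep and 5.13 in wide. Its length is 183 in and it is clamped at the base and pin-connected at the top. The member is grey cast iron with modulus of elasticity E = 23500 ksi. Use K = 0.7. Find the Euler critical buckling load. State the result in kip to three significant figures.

Buckling occurs about the weak axis: I_min = h·b³/12 with b = 5.13 in (the shorter side).
I_min = 6.97×5.13³/12 = 78.42 in⁴
Effective length L_e = K·L = 0.7 × 183 = 128.1 in
P_cr = π²EI / L_e² = π² × 23500×10³ × 78.42 / 128.1² = 1.108×10^6 lb

P_cr ≈ 1110 kip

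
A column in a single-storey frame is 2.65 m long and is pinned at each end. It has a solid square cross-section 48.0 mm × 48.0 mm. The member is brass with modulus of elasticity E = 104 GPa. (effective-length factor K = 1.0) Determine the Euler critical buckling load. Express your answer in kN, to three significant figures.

P_cr ≈ 64.7 kN

I = a⁴/12 = 48.0⁴/12 = 4.424×10^5 mm⁴
I = 4.424×10^5 mm⁴ = 4.424×10^-7 m⁴
Effective length L_e = K·L = 1 × 2.65 = 2.650 m
P_cr = π²EI / L_e² = π² × 104×10⁹ × 4.424×10^-7 / 2.650² = 6.466×10^4 N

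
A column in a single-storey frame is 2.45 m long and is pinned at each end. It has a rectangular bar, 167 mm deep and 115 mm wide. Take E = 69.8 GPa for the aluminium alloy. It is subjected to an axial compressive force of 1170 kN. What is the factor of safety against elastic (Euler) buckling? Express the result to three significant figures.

Buckling occurs about the weak axis: I_min = h·b³/12 with b = 115 mm (the shorter side).
I_min = 167×115³/12 = 2.117×10^7 mm⁴
I = 2.117×10^7 mm⁴ = 2.117×10^-5 m⁴
Effective length L_e = K·L = 1 × 2.45 = 2.450 m
P_cr = π²EI / L_e² = π² × 69.8×10⁹ × 2.117×10^-5 / 2.450² = 2.429×10^6 N
Factor of safety n = P_cr / P = 2429.1 / 1170 = 2.08

n ≈ 2.08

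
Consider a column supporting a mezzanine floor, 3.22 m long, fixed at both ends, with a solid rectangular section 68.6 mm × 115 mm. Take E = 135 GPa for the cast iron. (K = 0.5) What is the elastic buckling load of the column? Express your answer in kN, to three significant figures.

Buckling occurs about the weak axis: I_min = h·b³/12 with b = 68.6 mm (the shorter side).
I_min = 115×68.6³/12 = 3.094×10^6 mm⁴
I = 3.094×10^6 mm⁴ = 3.094×10^-6 m⁴
Effective length L_e = K·L = 0.5 × 3.22 = 1.610 m
P_cr = π²EI / L_e² = π² × 135×10⁹ × 3.094×10^-6 / 1.610² = 1.590×10^6 N

P_cr ≈ 1590 kN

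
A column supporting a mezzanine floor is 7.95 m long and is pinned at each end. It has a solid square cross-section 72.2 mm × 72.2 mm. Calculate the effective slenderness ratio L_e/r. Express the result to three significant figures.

I = a⁴/12 = 72.2⁴/12 = 2.264×10^6 mm⁴
A = 5.213×10^3 mm²;  r_min = √(I/A) = √(2.264×10^6/5.213×10^3) = 20.84 mm
L_e = K·L = 1 × 7.95 m = 7.950 m = 7950.0 mm
λ = L_e / r_min = 7950.0 / 20.84 = 381

λ ≈ 381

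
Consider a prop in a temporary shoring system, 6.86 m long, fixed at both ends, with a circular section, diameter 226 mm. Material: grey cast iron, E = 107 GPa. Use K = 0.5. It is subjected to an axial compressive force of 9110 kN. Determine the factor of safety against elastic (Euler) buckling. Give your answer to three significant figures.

n ≈ 1.26

I = πd⁴/64 = π×226⁴/64 = 1.281×10^8 mm⁴
I = 1.281×10^8 mm⁴ = 1.281×10^-4 m⁴
Effective length L_e = K·L = 0.5 × 6.86 = 3.430 m
P_cr = π²EI / L_e² = π² × 107×10⁹ × 1.281×10^-4 / 3.430² = 1.149×10^7 N
Factor of safety n = P_cr / P = 11495 / 9110 = 1.26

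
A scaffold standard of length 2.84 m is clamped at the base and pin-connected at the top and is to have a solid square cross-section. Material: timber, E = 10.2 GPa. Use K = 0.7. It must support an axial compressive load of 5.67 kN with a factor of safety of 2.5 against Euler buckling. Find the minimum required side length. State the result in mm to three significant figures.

Required P_cr = n·P = 2.5 × 5.67 = 14.18 kN
L_e = K·L = 0.7 × 2.84 = 1.988 m
Required I = P_cr·L_e²/(π²E) = 1.417×10^4 × 1.988² / (π² × 1.02×10^10) = 5.565×10^-7 m⁴
I_req = 5.565×10^5 mm⁴
Solid square: I = a⁴/12  ⇒  a = (12I)^(1/4) = (12×5.565×10^5)^(1/4) = 50.8 mm

a ≈ 50.8 mm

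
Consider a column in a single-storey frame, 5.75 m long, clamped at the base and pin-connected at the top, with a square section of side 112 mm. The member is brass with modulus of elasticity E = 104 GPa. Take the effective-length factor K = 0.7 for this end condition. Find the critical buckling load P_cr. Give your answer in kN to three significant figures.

P_cr ≈ 831 kN

I = a⁴/12 = 112⁴/12 = 1.311×10^7 mm⁴
I = 1.311×10^7 mm⁴ = 1.311×10^-5 m⁴
Effective length L_e = K·L = 0.7 × 5.75 = 4.025 m
P_cr = π²EI / L_e² = π² × 104×10⁹ × 1.311×10^-5 / 4.025² = 8.308×10^5 N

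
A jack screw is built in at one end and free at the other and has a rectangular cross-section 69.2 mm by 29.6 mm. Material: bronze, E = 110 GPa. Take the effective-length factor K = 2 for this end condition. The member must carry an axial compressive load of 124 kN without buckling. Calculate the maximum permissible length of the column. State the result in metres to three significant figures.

Buckling occurs about the weak axis: I_min = h·b³/12 with b = 29.6 mm (the shorter side).
I_min = 69.2×29.6³/12 = 1.496×10^5 mm⁴
I = 1.496×10^-7 m⁴
At the buckling limit P_cr = P = 1.240×10^5 N
From P_cr = π²EI/(K·L)²:  L = (1/K)·√(π²EI/P_cr) = (1/2)·√(π²×1.10×10^11×1.496×10^-7/1.240×10^5)
L = 0.572 m

L_max ≈ 0.572 m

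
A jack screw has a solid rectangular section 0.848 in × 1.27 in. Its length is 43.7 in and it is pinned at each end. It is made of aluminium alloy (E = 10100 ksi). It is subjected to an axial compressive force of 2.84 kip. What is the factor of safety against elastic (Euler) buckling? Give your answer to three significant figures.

n ≈ 1.19

Buckling occurs about the weak axis: I_min = h·b³/12 with b = 0.848 in (the shorter side).
I_min = 1.27×0.848³/12 = 6.454×10^-2 in⁴
Effective length L_e = K·L = 1 × 43.7 = 43.70 in
P_cr = π²EI / L_e² = π² × 10100×10³ × 6.454×10^-2 / 43.70² = 3.369×10^3 lb
Factor of safety n = P_cr / P = 3.3687 / 2.84 = 1.19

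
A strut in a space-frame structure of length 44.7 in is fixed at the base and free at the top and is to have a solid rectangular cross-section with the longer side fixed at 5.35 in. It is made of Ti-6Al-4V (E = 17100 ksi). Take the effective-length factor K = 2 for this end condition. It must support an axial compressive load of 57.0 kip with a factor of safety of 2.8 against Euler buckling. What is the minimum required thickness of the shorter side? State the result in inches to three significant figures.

Required P_cr = n·P = 2.8 × 57.0 = 159.6 kip
L_e = K·L = 2 × 44.7 = 89.40 in
Required I = P_cr·L_e²/(π²E) = 1.596×10^5 × 89.40² / (π² × 1.71×10^7) = 7.558 in⁴
Rectangle, weak axis: I_min = h·b³/12 with h = 5.35 in fixed  ⇒  b = (12I/h)^(1/3) = 2.57 in

b ≈ 2.57 in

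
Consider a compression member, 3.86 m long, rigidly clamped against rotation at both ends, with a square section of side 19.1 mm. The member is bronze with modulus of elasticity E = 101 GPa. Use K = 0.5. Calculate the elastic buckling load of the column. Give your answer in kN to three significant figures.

P_cr ≈ 2.97 kN

I = a⁴/12 = 19.1⁴/12 = 1.109×10^4 mm⁴
I = 1.109×10^4 mm⁴ = 1.109×10^-8 m⁴
Effective length L_e = K·L = 0.5 × 3.86 = 1.930 m
P_cr = π²EI / L_e² = π² × 101×10⁹ × 1.109×10^-8 / 1.930² = 2.968×10^3 N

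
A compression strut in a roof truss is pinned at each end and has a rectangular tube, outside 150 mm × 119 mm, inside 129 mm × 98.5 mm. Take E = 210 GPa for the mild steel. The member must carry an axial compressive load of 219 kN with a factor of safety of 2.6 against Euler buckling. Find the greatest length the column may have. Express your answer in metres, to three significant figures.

Weak-axis I_min = (h_o·b_o³ − h_i·b_i³)/12 with b_o = 119, b_i = 98.50 mm (shorter outer/inner sides).
I_min = (150×119³ − 129.0×98.50³)/12 = 1.079×10^7 mm⁴
I = 1.079×10^-5 m⁴
Required critical load P_cr = n·P = 2.6 × 219 = 569.4 kN = 5.694×10^5 N
From P_cr = π²EI/(K·L)²:  L = (1/K)·√(π²EI/P_cr) = (1/1)·√(π²×2.10×10^11×1.079×10^-5/5.694×10^5)
L = 6.27 m

L_max ≈ 6.27 m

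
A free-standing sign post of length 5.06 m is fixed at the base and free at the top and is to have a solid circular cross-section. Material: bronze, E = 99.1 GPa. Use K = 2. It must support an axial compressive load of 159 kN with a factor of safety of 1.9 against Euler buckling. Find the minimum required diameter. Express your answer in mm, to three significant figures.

Required P_cr = n·P = 1.9 × 159 = 302.1 kN
L_e = K·L = 2 × 5.06 = 10.12 m
Required I = P_cr·L_e²/(π²E) = 3.021×10^5 × 10.12² / (π² × 9.91×10^10) = 3.163×10^-5 m⁴
I_req = 3.163×10^7 mm⁴
Solid circle: I = πd⁴/64  ⇒  d = (64I/π)^(1/4) = (64×3.163×10^7/π)^(1/4) = 159 mm

d ≈ 159 mm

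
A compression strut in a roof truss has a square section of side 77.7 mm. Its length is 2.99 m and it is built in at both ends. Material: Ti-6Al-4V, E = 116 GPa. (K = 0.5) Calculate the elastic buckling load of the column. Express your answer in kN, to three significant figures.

I = a⁴/12 = 77.7⁴/12 = 3.037×10^6 mm⁴
I = 3.037×10^6 mm⁴ = 3.037×10^-6 m⁴
Effective length L_e = K·L = 0.5 × 2.99 = 1.495 m
P_cr = π²EI / L_e² = π² × 116×10⁹ × 3.037×10^-6 / 1.495² = 1.556×10^6 N

P_cr ≈ 1560 kN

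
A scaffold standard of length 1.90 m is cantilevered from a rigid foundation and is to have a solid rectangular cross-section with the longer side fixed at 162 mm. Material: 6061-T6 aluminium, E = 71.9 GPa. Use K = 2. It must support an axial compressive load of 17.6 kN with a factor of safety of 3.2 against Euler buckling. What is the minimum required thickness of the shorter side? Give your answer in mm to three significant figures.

b ≈ 43.9 mm

Required P_cr = n·P = 3.2 × 17.6 = 56.32 kN
L_e = K·L = 2 × 1.90 = 3.800 m
Required I = P_cr·L_e²/(π²E) = 5.632×10^4 × 3.800² / (π² × 7.19×10^10) = 1.146×10^-6 m⁴
I_req = 1.146×10^6 mm⁴
Rectangle, weak axis: I_min = h·b³/12 with h = 162 mm fixed  ⇒  b = (12I/h)^(1/3) = 43.9 mm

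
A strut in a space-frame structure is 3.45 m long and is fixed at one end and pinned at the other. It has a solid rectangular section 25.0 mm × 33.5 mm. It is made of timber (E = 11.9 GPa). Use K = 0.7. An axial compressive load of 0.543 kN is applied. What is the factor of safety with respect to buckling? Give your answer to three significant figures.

n ≈ 1.62

Buckling occurs about the weak axis: I_min = h·b³/12 with b = 25.0 mm (the shorter side).
I_min = 33.5×25.0³/12 = 4.362×10^4 mm⁴
I = 4.362×10^4 mm⁴ = 4.362×10^-8 m⁴
Effective length L_e = K·L = 0.7 × 3.45 = 2.415 m
P_cr = π²EI / L_e² = π² × 11.9×10⁹ × 4.362×10^-8 / 2.415² = 878.4 N
Factor of safety n = P_cr / P = 0.87841 / 0.543 = 1.62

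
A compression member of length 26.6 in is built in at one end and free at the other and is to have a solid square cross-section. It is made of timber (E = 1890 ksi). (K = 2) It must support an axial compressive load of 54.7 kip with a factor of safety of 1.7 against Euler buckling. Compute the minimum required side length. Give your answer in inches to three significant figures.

Required P_cr = n·P = 1.7 × 54.7 = 92.99 kip
L_e = K·L = 2 × 26.6 = 53.20 in
Required I = P_cr·L_e²/(π²E) = 9.299×10^4 × 53.20² / (π² × 1.89×10^6) = 14.11 in⁴
Solid square: I = a⁴/12  ⇒  a = (12I)^(1/4) = (12×14.11)^(1/4) = 3.61 in

a ≈ 3.61 in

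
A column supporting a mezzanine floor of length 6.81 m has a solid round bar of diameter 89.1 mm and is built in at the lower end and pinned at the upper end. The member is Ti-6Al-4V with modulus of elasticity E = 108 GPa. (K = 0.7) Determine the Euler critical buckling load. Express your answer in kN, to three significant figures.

I = πd⁴/64 = π×89.1⁴/64 = 3.094×10^6 mm⁴
I = 3.094×10^6 mm⁴ = 3.094×10^-6 m⁴
Effective length L_e = K·L = 0.7 × 6.81 = 4.767 m
P_cr = π²EI / L_e² = π² × 108×10⁹ × 3.094×10^-6 / 4.767² = 1.451×10^5 N

P_cr ≈ 145 kN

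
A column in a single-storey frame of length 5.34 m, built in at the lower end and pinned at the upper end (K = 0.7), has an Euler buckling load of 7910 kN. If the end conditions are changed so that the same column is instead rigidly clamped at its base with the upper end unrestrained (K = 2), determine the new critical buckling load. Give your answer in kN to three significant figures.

P_cr ≈ 969 kN

P_cr ∝ 1/K², so P_cr,new = P_cr,old × (K_old/K_new)² = 7910 × (0.7/2)²
= 7910 × 0.1225 = 969 kN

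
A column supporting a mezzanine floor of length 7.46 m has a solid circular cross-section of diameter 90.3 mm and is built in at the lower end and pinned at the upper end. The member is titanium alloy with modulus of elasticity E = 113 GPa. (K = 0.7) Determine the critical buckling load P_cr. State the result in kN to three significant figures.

P_cr ≈ 133 kN

I = πd⁴/64 = π×90.3⁴/64 = 3.264×10^6 mm⁴
I = 3.264×10^6 mm⁴ = 3.264×10^-6 m⁴
Effective length L_e = K·L = 0.7 × 7.46 = 5.222 m
P_cr = π²EI / L_e² = π² × 113×10⁹ × 3.264×10^-6 / 5.222² = 1.335×10^5 N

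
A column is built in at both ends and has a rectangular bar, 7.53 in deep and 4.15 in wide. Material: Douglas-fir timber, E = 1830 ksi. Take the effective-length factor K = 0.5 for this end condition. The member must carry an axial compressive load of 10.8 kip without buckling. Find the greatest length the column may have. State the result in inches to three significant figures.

Buckling occurs about the weak axis: I_min = h·b³/12 with b = 4.15 in (the shorter side).
I_min = 7.53×4.15³/12 = 44.85 in⁴
At the buckling limit P_cr = P = 1.080×10^4 lb
From P_cr = π²EI/(K·L)²:  L = (1/K)·√(π²EI/P_cr) = (1/0.5)·√(π²×1.83×10^6×44.85/1.080×10^4)
L = 548 in

L_max ≈ 548 in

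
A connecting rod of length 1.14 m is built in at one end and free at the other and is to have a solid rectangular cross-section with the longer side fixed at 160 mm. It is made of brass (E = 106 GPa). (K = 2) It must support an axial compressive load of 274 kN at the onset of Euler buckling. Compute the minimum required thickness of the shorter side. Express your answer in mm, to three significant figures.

b ≈ 46.7 mm

L_e = K·L = 2 × 1.14 = 2.280 m
Required I = P_cr·L_e²/(π²E) = 2.740×10^5 × 2.280² / (π² × 1.06×10^11) = 1.361×10^-6 m⁴
I_req = 1.361×10^6 mm⁴
Rectangle, weak axis: I_min = h·b³/12 with h = 160 mm fixed  ⇒  b = (12I/h)^(1/3) = 46.7 mm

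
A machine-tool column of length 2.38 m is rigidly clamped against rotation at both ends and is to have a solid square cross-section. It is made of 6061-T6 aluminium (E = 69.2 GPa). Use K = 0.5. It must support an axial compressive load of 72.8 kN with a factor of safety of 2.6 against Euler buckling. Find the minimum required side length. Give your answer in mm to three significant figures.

a ≈ 46.6 mm

Required P_cr = n·P = 2.6 × 72.8 = 189.3 kN
L_e = K·L = 0.5 × 2.38 = 1.190 m
Required I = P_cr·L_e²/(π²E) = 1.893×10^5 × 1.190² / (π² × 6.92×10^10) = 3.925×10^-7 m⁴
I_req = 3.925×10^5 mm⁴
Solid square: I = a⁴/12  ⇒  a = (12I)^(1/4) = (12×3.925×10^5)^(1/4) = 46.6 mm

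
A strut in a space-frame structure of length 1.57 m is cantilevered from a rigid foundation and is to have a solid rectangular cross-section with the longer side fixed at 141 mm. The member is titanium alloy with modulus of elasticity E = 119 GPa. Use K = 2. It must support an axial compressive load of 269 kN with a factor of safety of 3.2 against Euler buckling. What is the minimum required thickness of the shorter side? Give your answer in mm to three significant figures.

b ≈ 85.0 mm

Required P_cr = n·P = 3.2 × 269 = 860.8 kN
L_e = K·L = 2 × 1.57 = 3.140 m
Required I = P_cr·L_e²/(π²E) = 8.608×10^5 × 3.140² / (π² × 1.19×10^11) = 7.226×10^-6 m⁴
I_req = 7.226×10^6 mm⁴
Rectangle, weak axis: I_min = h·b³/12 with h = 141 mm fixed  ⇒  b = (12I/h)^(1/3) = 85.0 mm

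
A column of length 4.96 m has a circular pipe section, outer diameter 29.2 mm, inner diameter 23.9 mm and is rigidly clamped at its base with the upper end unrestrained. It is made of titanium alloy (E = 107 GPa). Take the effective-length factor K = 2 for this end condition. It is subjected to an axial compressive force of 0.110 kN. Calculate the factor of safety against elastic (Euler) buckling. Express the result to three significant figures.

n ≈ 1.92

d_o = 29.2 mm, d_i = 23.9 mm
I = π(d_o⁴ − d_i⁴)/64 = π(29.2⁴ − 23.90⁴)/64 = 1.967×10^4 mm⁴
I = 1.967×10^4 mm⁴ = 1.967×10^-8 m⁴
Effective length L_e = K·L = 2 × 4.96 = 9.920 m
P_cr = π²EI / L_e² = π² × 107×10⁹ × 1.967×10^-8 / 9.920² = 211.1 N
Factor of safety n = P_cr / P = 0.21109 / 0.110 = 1.92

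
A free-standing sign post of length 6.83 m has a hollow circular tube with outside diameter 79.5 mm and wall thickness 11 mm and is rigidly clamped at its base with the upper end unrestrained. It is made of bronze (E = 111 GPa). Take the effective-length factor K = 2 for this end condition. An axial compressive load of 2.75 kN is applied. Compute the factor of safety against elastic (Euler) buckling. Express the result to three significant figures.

Inner diameter d_i = 79.5 − 2×11 = 57.50 mm
I = π(d_o⁴ − d_i⁴)/64 = π(79.5⁴ − 57.50⁴)/64 = 1.424×10^6 mm⁴
I = 1.424×10^6 mm⁴ = 1.424×10^-6 m⁴
Effective length L_e = K·L = 2 × 6.83 = 13.66 m
P_cr = π²EI / L_e² = π² × 111×10⁹ × 1.424×10^-6 / 13.66² = 8.362×10^3 N
Factor of safety n = P_cr / P = 8.3619 / 2.75 = 3.04

n ≈ 3.04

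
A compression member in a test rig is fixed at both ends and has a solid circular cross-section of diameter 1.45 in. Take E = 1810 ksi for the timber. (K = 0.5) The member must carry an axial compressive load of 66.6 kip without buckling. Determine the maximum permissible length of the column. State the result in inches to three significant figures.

I = πd⁴/64 = π×1.45⁴/64 = 0.2170 in⁴
At the buckling limit P_cr = P = 6.660×10^4 lb
From P_cr = π²EI/(K·L)²:  L = (1/K)·√(π²EI/P_cr) = (1/0.5)·√(π²×1.81×10^6×0.2170/6.660×10^4)
L = 15.3 in

L_max ≈ 15.3 in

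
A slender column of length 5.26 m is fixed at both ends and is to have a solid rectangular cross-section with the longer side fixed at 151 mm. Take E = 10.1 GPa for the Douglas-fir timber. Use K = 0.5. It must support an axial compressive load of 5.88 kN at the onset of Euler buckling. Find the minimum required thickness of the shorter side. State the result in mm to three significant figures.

L_e = K·L = 0.5 × 5.26 = 2.630 m
Required I = P_cr·L_e²/(π²E) = 5.880×10^3 × 2.630² / (π² × 1.01×10^10) = 4.080×10^-7 m⁴
I_req = 4.080×10^5 mm⁴
Rectangle, weak axis: I_min = h·b³/12 with h = 151 mm fixed  ⇒  b = (12I/h)^(1/3) = 31.9 mm

b ≈ 31.9 mm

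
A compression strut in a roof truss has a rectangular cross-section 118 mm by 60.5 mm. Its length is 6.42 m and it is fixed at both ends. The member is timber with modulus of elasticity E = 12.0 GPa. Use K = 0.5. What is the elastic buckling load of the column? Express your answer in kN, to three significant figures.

Buckling occurs about the weak axis: I_min = h·b³/12 with b = 60.5 mm (the shorter side).
I_min = 118×60.5³/12 = 2.178×10^6 mm⁴
I = 2.178×10^6 mm⁴ = 2.178×10^-6 m⁴
Effective length L_e = K·L = 0.5 × 6.42 = 3.210 m
P_cr = π²EI / L_e² = π² × 12.0×10⁹ × 2.178×10^-6 / 3.210² = 2.503×10^4 N

P_cr ≈ 25.0 kN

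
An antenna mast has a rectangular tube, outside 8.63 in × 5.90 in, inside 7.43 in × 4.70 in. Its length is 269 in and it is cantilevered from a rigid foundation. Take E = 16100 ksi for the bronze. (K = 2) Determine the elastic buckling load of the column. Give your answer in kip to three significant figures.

Weak-axis I_min = (h_o·b_o³ − h_i·b_i³)/12 with b_o = 5.90, b_i = 4.700 in (shorter outer/inner sides).
I_min = (8.63×5.90³ − 7.430×4.700³)/12 = 83.42 in⁴
Effective length L_e = K·L = 2 × 269 = 538.0 in
P_cr = π²EI / L_e² = π² × 16100×10³ × 83.42 / 538.0² = 4.580×10^4 lb

P_cr ≈ 45.8 kip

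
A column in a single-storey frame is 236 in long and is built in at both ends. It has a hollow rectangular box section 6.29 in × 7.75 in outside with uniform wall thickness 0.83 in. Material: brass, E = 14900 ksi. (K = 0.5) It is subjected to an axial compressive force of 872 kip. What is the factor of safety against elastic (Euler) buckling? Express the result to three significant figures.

Inner dimensions: h_i = 7.75 − 2×0.83 = 6.090 in, b_i = 6.29 − 2×0.83 = 4.630 in
Weak-axis I_min = (h_o·b_o³ − h_i·b_i³)/12 with b_o = 6.29, b_i = 4.630 in (shorter outer/inner sides).
I_min = (7.75×6.29³ − 6.090×4.630³)/12 = 110.4 in⁴
Effective length L_e = K·L = 0.5 × 236 = 118.0 in
P_cr = π²EI / L_e² = π² × 14900×10³ × 110.4 / 118.0² = 1.165×10^6 lb
Factor of safety n = P_cr / P = 1165.5 / 872 = 1.34

n ≈ 1.34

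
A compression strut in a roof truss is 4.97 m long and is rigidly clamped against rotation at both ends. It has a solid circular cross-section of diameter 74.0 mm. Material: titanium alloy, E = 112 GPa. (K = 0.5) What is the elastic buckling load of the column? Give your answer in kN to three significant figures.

I = πd⁴/64 = π×74.0⁴/64 = 1.472×10^6 mm⁴
I = 1.472×10^6 mm⁴ = 1.472×10^-6 m⁴
Effective length L_e = K·L = 0.5 × 4.97 = 2.485 m
P_cr = π²EI / L_e² = π² × 112×10⁹ × 1.472×10^-6 / 2.485² = 2.635×10^5 N

P_cr ≈ 263 kN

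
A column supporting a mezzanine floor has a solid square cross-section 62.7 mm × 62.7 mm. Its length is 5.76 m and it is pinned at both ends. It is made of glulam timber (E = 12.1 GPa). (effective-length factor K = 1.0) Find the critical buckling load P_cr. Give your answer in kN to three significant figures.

P_cr ≈ 4.64 kN

I = a⁴/12 = 62.7⁴/12 = 1.288×10^6 mm⁴
I = 1.288×10^6 mm⁴ = 1.288×10^-6 m⁴
Effective length L_e = K·L = 1 × 5.76 = 5.760 m
P_cr = π²EI / L_e² = π² × 12.1×10⁹ × 1.288×10^-6 / 5.760² = 4.636×10^3 N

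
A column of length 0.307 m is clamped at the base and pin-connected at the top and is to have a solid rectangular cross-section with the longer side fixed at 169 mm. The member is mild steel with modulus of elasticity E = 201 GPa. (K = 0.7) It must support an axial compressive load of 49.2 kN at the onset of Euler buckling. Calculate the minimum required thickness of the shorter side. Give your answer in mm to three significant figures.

L_e = K·L = 0.7 × 0.307 = 0.2149 m
Required I = P_cr·L_e²/(π²E) = 4.920×10^4 × 0.2149² / (π² × 2.01×10^11) = 1.145×10^-9 m⁴
I_req = 1.145×10^3 mm⁴
Rectangle, weak axis: I_min = h·b³/12 with h = 169 mm fixed  ⇒  b = (12I/h)^(1/3) = 4.33 mm

b ≈ 4.33 mm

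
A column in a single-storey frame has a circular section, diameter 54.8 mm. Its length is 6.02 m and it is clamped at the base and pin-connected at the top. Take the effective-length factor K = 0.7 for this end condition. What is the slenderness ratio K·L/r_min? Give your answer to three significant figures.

λ ≈ 308

For a solid circle r = d/4 = 54.8/4 = 13.70 mm
L_e = K·L = 0.7 × 6.02 m = 4.214 m = 4214.0 mm
λ = L_e / r_min = 4214.0 / 13.70 = 308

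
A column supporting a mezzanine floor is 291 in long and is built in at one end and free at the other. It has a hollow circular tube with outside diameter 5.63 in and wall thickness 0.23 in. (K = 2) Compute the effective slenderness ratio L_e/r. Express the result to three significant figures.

Inner diameter d_i = 5.63 − 2×0.23 = 5.170 in
I = π(d_o⁴ − d_i⁴)/64 = π(5.63⁴ − 5.170⁴)/64 = 14.25 in⁴
A = 3.902 in²;  r_min = √(I/A) = √(14.25/3.902) = 1.911 in
L_e = K·L = 2 × 291 = 582.0 in
λ = L_e / r_min = 582.00 / 1.911 = 305

λ ≈ 305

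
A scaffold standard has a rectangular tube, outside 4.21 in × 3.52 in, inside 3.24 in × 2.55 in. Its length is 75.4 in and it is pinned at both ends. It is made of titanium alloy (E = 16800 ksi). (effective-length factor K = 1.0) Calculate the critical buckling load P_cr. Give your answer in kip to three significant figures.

Weak-axis I_min = (h_o·b_o³ − h_i·b_i³)/12 with b_o = 3.52, b_i = 2.550 in (shorter outer/inner sides).
I_min = (4.21×3.52³ − 3.240×2.550³)/12 = 10.82 in⁴
Effective length L_e = K·L = 1 × 75.4 = 75.40 in
P_cr = π²EI / L_e² = π² × 16800×10³ × 10.82 / 75.40² = 3.157×10^5 lb

P_cr ≈ 316 kip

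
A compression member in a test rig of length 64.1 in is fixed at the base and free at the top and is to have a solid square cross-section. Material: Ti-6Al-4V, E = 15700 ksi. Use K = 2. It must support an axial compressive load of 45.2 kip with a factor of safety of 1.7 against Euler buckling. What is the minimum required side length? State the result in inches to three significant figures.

a ≈ 3.14 in

Required P_cr = n·P = 1.7 × 45.2 = 76.84 kip
L_e = K·L = 2 × 64.1 = 128.2 in
Required I = P_cr·L_e²/(π²E) = 7.684×10^4 × 128.2² / (π² × 1.57×10^7) = 8.150 in⁴
Solid square: I = a⁴/12  ⇒  a = (12I)^(1/4) = (12×8.150)^(1/4) = 3.14 in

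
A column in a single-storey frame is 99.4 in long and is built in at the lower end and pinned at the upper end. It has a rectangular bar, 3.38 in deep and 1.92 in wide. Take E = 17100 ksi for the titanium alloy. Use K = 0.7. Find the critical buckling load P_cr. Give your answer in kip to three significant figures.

P_cr ≈ 69.5 kip

Buckling occurs about the weak axis: I_min = h·b³/12 with b = 1.92 in (the shorter side).
I_min = 3.38×1.92³/12 = 1.994 in⁴
Effective length L_e = K·L = 0.7 × 99.4 = 69.58 in
P_cr = π²EI / L_e² = π² × 17100×10³ × 1.994 / 69.58² = 6.950×10^4 lb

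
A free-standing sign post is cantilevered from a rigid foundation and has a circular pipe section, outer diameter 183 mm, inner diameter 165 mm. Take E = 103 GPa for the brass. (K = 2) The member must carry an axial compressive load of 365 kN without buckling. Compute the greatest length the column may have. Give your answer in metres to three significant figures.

d_o = 183 mm, d_i = 165 mm
I = π(d_o⁴ − d_i⁴)/64 = π(183⁴ − 165.0⁴)/64 = 1.867×10^7 mm⁴
I = 1.867×10^-5 m⁴
At the buckling limit P_cr = P = 3.650×10^5 N
From P_cr = π²EI/(K·L)²:  L = (1/K)·√(π²EI/P_cr) = (1/2)·√(π²×1.03×10^11×1.867×10^-5/3.650×10^5)
L = 3.61 m

L_max ≈ 3.61 m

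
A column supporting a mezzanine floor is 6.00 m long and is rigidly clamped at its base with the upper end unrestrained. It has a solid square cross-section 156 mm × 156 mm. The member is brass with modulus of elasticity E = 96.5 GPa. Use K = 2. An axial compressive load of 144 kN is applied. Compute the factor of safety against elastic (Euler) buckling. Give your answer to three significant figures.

I = a⁴/12 = 156⁴/12 = 4.935×10^7 mm⁴
I = 4.935×10^7 mm⁴ = 4.935×10^-5 m⁴
Effective length L_e = K·L = 2 × 6.00 = 12.00 m
P_cr = π²EI / L_e² = π² × 96.5×10⁹ × 4.935×10^-5 / 12.00² = 3.264×10^5 N
Factor of safety n = P_cr / P = 326.42 / 144 = 2.27

n ≈ 2.27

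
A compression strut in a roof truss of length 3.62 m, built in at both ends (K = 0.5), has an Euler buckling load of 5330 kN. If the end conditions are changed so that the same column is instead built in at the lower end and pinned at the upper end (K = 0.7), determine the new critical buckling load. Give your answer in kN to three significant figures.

P_cr ∝ 1/K², so P_cr,new = P_cr,old × (K_old/K_new)² = 5330 × (0.5/0.7)²
= 5330 × 0.5102 = 2720 kN

P_cr ≈ 2720 kN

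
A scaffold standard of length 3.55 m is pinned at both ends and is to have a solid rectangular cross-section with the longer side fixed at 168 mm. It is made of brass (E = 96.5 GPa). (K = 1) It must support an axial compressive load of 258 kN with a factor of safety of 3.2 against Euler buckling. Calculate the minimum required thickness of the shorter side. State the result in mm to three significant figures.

b ≈ 92.1 mm

Required P_cr = n·P = 3.2 × 258 = 825.6 kN
L_e = K·L = 1 × 3.55 = 3.550 m
Required I = P_cr·L_e²/(π²E) = 8.256×10^5 × 3.550² / (π² × 9.65×10^10) = 1.092×10^-5 m⁴
I_req = 1.092×10^7 mm⁴
Rectangle, weak axis: I_min = h·b³/12 with h = 168 mm fixed  ⇒  b = (12I/h)^(1/3) = 92.1 mm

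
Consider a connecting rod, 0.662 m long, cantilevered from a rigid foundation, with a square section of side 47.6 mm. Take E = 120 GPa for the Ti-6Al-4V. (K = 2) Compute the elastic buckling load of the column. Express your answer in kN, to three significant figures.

I = a⁴/12 = 47.6⁴/12 = 4.278×10^5 mm⁴
I = 4.278×10^5 mm⁴ = 4.278×10^-7 m⁴
Effective length L_e = K·L = 2 × 0.662 = 1.324 m
P_cr = π²EI / L_e² = π² × 120×10⁹ × 4.278×10^-7 / 1.324² = 2.890×10^5 N

P_cr ≈ 289 kN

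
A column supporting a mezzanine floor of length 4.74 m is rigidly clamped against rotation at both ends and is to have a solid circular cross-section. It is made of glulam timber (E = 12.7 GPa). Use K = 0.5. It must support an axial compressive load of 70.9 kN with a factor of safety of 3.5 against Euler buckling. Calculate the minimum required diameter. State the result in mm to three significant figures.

d ≈ 123 mm

Required P_cr = n·P = 3.5 × 70.9 = 248.2 kN
L_e = K·L = 0.5 × 4.74 = 2.370 m
Required I = P_cr·L_e²/(π²E) = 2.482×10^5 × 2.370² / (π² × 1.27×10^10) = 1.112×10^-5 m⁴
I_req = 1.112×10^7 mm⁴
Solid circle: I = πd⁴/64  ⇒  d = (64I/π)^(1/4) = (64×1.112×10^7/π)^(1/4) = 123 mm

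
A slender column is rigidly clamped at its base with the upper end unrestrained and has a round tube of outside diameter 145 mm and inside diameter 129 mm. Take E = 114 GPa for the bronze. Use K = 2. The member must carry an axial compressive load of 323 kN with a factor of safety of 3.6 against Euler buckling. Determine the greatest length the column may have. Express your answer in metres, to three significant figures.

L_max ≈ 1.40 m

d_o = 145 mm, d_i = 129 mm
I = π(d_o⁴ − d_i⁴)/64 = π(145⁴ − 129.0⁴)/64 = 8.106×10^6 mm⁴
I = 8.106×10^-6 m⁴
Required critical load P_cr = n·P = 3.6 × 323 = 1163 kN = 1.163×10^6 N
From P_cr = π²EI/(K·L)²:  L = (1/K)·√(π²EI/P_cr) = (1/2)·√(π²×1.14×10^11×8.106×10^-6/1.163×10^6)
L = 1.40 m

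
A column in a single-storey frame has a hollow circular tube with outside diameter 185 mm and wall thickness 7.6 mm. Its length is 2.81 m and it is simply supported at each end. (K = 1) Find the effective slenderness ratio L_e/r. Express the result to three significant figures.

λ ≈ 44.8

Inner diameter d_i = 185 − 2×7.6 = 169.8 mm
I = π(d_o⁴ − d_i⁴)/64 = π(185⁴ − 169.8⁴)/64 = 1.669×10^7 mm⁴
A = 4.236×10^3 mm²;  r_min = √(I/A) = √(1.669×10^7/4.236×10^3) = 62.78 mm
L_e = K·L = 1 × 2.81 m = 2.810 m = 2810.0 mm
λ = L_e / r_min = 2810.0 / 62.78 = 44.8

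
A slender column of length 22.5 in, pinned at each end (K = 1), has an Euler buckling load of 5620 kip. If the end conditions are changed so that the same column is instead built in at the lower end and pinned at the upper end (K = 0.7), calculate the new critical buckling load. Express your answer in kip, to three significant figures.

P_cr ≈ 11500 kip

P_cr ∝ 1/K², so P_cr,new = P_cr,old × (K_old/K_new)² = 5620 × (1/0.7)²
= 5620 × 2.041 = 11500 kip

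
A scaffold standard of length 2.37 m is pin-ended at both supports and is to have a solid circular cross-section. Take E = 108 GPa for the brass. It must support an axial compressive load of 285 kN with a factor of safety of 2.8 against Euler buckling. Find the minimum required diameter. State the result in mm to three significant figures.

d ≈ 96.2 mm

Required P_cr = n·P = 2.8 × 285 = 798.0 kN
L_e = K·L = 1 × 2.37 = 2.370 m
Required I = P_cr·L_e²/(π²E) = 7.980×10^5 × 2.370² / (π² × 1.08×10^11) = 4.205×10^-6 m⁴
I_req = 4.205×10^6 mm⁴
Solid circle: I = πd⁴/64  ⇒  d = (64I/π)^(1/4) = (64×4.205×10^6/π)^(1/4) = 96.2 mm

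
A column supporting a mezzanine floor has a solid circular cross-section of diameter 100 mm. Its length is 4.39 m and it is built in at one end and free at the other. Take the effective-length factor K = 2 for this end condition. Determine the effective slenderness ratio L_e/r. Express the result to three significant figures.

λ ≈ 351

For a solid circle r = d/4 = 100/4 = 25.00 mm
L_e = K·L = 2 × 4.39 m = 8.780 m = 8780.0 mm
λ = L_e / r_min = 8780.0 / 25.00 = 351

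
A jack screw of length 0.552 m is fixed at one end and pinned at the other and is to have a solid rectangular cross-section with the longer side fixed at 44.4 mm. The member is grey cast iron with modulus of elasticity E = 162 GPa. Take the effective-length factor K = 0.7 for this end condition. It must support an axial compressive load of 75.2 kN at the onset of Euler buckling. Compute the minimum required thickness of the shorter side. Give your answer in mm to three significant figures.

b ≈ 12.4 mm

L_e = K·L = 0.7 × 0.552 = 0.3864 m
Required I = P_cr·L_e²/(π²E) = 7.520×10^4 × 0.3864² / (π² × 1.62×10^11) = 7.022×10^-9 m⁴
I_req = 7.022×10^3 mm⁴
Rectangle, weak axis: I_min = h·b³/12 with h = 44.4 mm fixed  ⇒  b = (12I/h)^(1/3) = 12.4 mm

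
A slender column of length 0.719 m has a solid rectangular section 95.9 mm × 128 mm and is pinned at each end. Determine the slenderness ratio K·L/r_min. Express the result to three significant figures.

Buckling occurs about the weak axis: I_min = h·b³/12 with b = 95.9 mm (the shorter side).
I_min = 128×95.9³/12 = 9.408×10^6 mm⁴
A = 1.228×10^4 mm²;  r_min = √(I/A) = √(9.408×10^6/1.228×10^4) = 27.68 mm
L_e = K·L = 1 × 0.719 m = 0.7190 m = 719.00 mm
λ = L_e / r_min = 719.00 / 27.68 = 26.0

λ ≈ 26.0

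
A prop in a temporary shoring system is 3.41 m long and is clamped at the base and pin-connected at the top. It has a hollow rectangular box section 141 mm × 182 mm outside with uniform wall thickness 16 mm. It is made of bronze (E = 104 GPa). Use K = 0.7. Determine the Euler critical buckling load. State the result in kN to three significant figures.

Inner dimensions: h_i = 182 − 2×16 = 150.0 mm, b_i = 141 − 2×16 = 109.0 mm
Weak-axis I_min = (h_o·b_o³ − h_i·b_i³)/12 with b_o = 141, b_i = 109.0 mm (shorter outer/inner sides).
I_min = (182×141³ − 150.0×109.0³)/12 = 2.633×10^7 mm⁴
I = 2.633×10^7 mm⁴ = 2.633×10^-5 m⁴
Effective length L_e = K·L = 0.7 × 3.41 = 2.387 m
P_cr = π²EI / L_e² = π² × 104×10⁹ × 2.633×10^-5 / 2.387² = 4.743×10^6 N

P_cr ≈ 4740 kN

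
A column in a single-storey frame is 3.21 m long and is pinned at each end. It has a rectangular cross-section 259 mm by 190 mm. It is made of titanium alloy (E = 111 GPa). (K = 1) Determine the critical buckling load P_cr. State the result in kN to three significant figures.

P_cr ≈ 15700 kN

Buckling occurs about the weak axis: I_min = h·b³/12 with b = 190 mm (the shorter side).
I_min = 259×190³/12 = 1.480×10^8 mm⁴
I = 1.480×10^8 mm⁴ = 1.480×10^-4 m⁴
Effective length L_e = K·L = 1 × 3.21 = 3.210 m
P_cr = π²EI / L_e² = π² × 111×10⁹ × 1.480×10^-4 / 3.210² = 1.574×10^7 N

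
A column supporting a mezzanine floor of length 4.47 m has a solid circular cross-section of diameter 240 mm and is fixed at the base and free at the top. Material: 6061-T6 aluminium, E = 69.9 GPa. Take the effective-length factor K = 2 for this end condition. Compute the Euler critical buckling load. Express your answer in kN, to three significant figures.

I = πd⁴/64 = π×240⁴/64 = 1.629×10^8 mm⁴
I = 1.629×10^8 mm⁴ = 1.629×10^-4 m⁴
Effective length L_e = K·L = 2 × 4.47 = 8.940 m
P_cr = π²EI / L_e² = π² × 69.9×10⁹ × 1.629×10^-4 / 8.940² = 1.406×10^6 N

P_cr ≈ 1410 kN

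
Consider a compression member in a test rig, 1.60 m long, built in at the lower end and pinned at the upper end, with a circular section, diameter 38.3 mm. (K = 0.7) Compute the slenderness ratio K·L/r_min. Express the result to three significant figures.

λ ≈ 117

For a solid circle r = d/4 = 38.3/4 = 9.575 mm
L_e = K·L = 0.7 × 1.60 m = 1.120 m = 1120.0 mm
λ = L_e / r_min = 1120.0 / 9.575 = 117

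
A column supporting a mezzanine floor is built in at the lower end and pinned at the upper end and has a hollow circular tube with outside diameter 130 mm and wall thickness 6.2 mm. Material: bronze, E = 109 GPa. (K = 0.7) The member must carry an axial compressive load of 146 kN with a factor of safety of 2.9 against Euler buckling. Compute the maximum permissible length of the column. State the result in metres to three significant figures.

L_max ≈ 4.90 m

Inner diameter d_i = 130 − 2×6.2 = 117.6 mm
I = π(d_o⁴ − d_i⁴)/64 = π(130⁴ − 117.6⁴)/64 = 4.631×10^6 mm⁴
I = 4.631×10^-6 m⁴
Required critical load P_cr = n·P = 2.9 × 146 = 423.4 kN = 4.234×10^5 N
From P_cr = π²EI/(K·L)²:  L = (1/K)·√(π²EI/P_cr) = (1/0.7)·√(π²×1.09×10^11×4.631×10^-6/4.234×10^5)
L = 4.90 m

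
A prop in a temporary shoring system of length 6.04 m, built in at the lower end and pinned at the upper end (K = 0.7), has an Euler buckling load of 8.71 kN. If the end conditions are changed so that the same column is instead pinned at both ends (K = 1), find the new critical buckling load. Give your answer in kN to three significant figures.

P_cr ∝ 1/K², so P_cr,new = P_cr,old × (K_old/K_new)² = 8.71 × (0.7/1)²
= 8.71 × 0.4900 = 4.27 kN

P_cr ≈ 4.27 kN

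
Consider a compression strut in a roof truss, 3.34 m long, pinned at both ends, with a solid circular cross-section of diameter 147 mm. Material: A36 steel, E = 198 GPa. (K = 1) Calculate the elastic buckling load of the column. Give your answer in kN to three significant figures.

I = πd⁴/64 = π×147⁴/64 = 2.292×10^7 mm⁴
I = 2.292×10^7 mm⁴ = 2.292×10^-5 m⁴
Effective length L_e = K·L = 1 × 3.34 = 3.340 m
P_cr = π²EI / L_e² = π² × 198×10⁹ × 2.292×10^-5 / 3.340² = 4.015×10^6 N

P_cr ≈ 4020 kN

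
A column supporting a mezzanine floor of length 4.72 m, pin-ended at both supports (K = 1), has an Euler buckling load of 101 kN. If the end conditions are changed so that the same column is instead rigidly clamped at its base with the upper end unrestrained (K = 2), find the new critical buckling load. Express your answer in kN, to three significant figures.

P_cr ≈ 25.2 kN

P_cr ∝ 1/K², so P_cr,new = P_cr,old × (K_old/K_new)² = 101 × (1/2)²
= 101 × 0.2500 = 25.2 kN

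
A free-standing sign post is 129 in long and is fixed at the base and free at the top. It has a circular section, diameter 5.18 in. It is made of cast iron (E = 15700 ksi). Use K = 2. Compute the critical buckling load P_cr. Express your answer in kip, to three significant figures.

I = πd⁴/64 = π×5.18⁴/64 = 35.34 in⁴
Effective length L_e = K·L = 2 × 129 = 258.0 in
P_cr = π²EI / L_e² = π² × 15700×10³ × 35.34 / 258.0² = 8.227×10^4 lb

P_cr ≈ 82.3 kip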